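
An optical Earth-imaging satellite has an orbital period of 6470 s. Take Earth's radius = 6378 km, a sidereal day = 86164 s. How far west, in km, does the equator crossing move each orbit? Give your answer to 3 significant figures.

During one orbit Earth rotates (6470.0 / 86164) × 360° = 27.03°.
At the equator that is 27.03° × (2π·6378/360) km/° = 27.03 × 111.3 = 3009 km.

3010 km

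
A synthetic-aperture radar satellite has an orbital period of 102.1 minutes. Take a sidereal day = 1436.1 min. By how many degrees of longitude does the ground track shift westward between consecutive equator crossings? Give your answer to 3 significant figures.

T = 102.1 min = 6126.0 s.
During one orbit Earth rotates (6126.0 / 86166) × 360° = 25.59°.

25.6°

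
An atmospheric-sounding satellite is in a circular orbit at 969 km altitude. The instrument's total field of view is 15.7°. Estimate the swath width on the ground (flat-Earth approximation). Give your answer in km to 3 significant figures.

267 km

Half-angle = 15.7°/2 = 7.85°.
Swath width ≈ 2h·tan(θ/2) = 2 × 969 × tan(7.85°) = 267.2 km.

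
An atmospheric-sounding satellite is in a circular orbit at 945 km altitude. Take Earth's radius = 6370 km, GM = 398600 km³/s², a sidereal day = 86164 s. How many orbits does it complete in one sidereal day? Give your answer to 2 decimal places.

Semi-major axis a = 6370 + 945 = 7315 km. Period T = 2π√(a³/μ) = 2π√(7315³/398600) = 6226.3 s = 103.77 min.
Orbits per sidereal day = 86164 / 6226.3 = 13.839.

13.84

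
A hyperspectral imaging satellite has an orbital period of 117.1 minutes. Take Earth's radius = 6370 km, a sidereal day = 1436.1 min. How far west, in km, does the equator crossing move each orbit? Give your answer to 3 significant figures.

T = 117.1 min = 7026.0 s.
During one orbit Earth rotates (7026.0 / 86166) × 360° = 29.35°.
At the equator that is 29.35° × (2π·6370/360) km/° = 29.35 × 111.2 = 3264 km.

3260 km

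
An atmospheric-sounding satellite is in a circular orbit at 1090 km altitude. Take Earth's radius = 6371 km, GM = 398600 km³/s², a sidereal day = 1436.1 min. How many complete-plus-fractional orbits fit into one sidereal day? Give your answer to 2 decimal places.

13.43

Semi-major axis a = 6371 + 1090 = 7461 km. Period T = 2π√(a³/μ) = 2π√(7461³/398600) = 6413.7 s = 106.89 min.
Orbits per sidereal day = 86166 / 6413.7 = 13.435.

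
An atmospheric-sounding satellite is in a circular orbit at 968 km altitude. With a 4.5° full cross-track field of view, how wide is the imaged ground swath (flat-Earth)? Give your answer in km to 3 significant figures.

76.1 km

Half-angle = 4.5°/2 = 2.25°.
Swath width ≈ 2h·tan(θ/2) = 2 × 968 × tan(2.25°) = 76.1 km.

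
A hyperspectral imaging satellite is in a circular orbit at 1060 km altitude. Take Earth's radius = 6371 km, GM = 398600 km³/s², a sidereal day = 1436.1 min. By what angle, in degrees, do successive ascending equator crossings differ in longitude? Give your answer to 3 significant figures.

26.6°

Semi-major axis a = 6371 + 1060 = 7431 km. Period T = 2π√(a³/μ) = 2π√(7431³/398600) = 6375.0 s = 106.25 min.
During one orbit Earth rotates (6375.0 / 86166) × 360° = 26.63°.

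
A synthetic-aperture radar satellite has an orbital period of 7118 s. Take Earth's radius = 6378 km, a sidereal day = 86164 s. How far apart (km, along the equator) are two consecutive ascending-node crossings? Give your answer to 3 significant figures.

3310 km

During one orbit Earth rotates (7118.0 / 86164) × 360° = 29.74°.
At the equator that is 29.74° × (2π·6378/360) km/° = 29.74 × 111.3 = 3311 km.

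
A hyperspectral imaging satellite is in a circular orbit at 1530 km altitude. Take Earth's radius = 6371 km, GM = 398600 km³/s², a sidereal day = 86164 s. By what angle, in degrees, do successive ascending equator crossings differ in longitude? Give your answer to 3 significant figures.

Semi-major axis a = 6371 + 1530 = 7901 km. Period T = 2π√(a³/μ) = 2π√(7901³/398600) = 6989.3 s = 116.49 min.
During one orbit Earth rotates (6989.3 / 86164) × 360° = 29.20°.

29.2°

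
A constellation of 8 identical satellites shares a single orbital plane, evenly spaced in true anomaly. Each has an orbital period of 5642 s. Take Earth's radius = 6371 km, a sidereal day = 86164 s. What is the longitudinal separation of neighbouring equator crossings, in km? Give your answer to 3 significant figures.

328 km

Single-satellite node shift = (5642.0/86164) × 360° = 23.57°.
With 8 satellites evenly phased, successive equator crossings are 23.57/8 = 2.947° apart.
That is 2.947 × 111.2 = 328 km at the equator.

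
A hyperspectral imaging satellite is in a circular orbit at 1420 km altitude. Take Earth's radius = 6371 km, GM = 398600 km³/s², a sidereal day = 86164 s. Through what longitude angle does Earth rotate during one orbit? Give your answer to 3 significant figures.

Semi-major axis a = 6371 + 1420 = 7791 km. Period T = 2π√(a³/μ) = 2π√(7791³/398600) = 6843.9 s = 114.06 min.
During one orbit Earth rotates (6843.9 / 86164) × 360° = 28.59°.

28.6°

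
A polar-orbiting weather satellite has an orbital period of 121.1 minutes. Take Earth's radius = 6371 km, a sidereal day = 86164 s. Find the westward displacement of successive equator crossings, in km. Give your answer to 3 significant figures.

3380 km

T = 121.1 min = 7266.0 s.
During one orbit Earth rotates (7266.0 / 86164) × 360° = 30.36°.
At the equator that is 30.36° × (2π·6371/360) km/° = 30.36 × 111.2 = 3376 km.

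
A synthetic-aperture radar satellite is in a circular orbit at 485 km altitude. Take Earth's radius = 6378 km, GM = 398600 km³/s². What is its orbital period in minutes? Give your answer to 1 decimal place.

Semi-major axis a = 6378 + 485 = 6863 km. Period T = 2π√(a³/μ) = 2π√(6863³/398600) = 5658.3 s = 94.30 min.

94.3 min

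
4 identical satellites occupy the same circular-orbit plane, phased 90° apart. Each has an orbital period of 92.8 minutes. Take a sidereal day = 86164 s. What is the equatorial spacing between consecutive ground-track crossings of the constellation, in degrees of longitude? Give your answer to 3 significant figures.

5.82°

T = 92.8 min = 5568.0 s.
Single-satellite node shift = (5568.0/86164) × 360° = 23.26°.
With 4 satellites evenly phased, successive equator crossings are 23.26/4 = 5.816° apart.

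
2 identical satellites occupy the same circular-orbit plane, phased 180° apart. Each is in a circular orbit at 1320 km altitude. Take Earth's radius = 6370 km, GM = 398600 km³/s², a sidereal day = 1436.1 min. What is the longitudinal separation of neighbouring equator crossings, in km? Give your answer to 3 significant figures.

1560 km

Semi-major axis a = 6370 + 1320 = 7690 km. Period T = 2π√(a³/μ) = 2π√(7690³/398600) = 6711.2 s = 111.85 min.
Single-satellite node shift = (6711.2/86166) × 360° = 28.04°.
With 2 satellites evenly phased, successive equator crossings are 28.04/2 = 14.020° apart.
That is 14.020 × 111.2 = 1559 km at the equator.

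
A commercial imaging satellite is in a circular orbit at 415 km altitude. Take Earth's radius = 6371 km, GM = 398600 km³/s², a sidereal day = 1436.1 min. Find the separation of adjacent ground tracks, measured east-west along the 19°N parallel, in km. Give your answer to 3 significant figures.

2440 km

Semi-major axis a = 6371 + 415 = 6786 km. Period T = 2π√(a³/μ) = 2π√(6786³/398600) = 5563.3 s = 92.72 min.
Node shift per orbit = (5563.3/86166) × 360° = 23.24°.
Equatorial spacing = 23.24 × 111.2 km/° = 2585 km.
At 19° latitude, spacing = 2585 × cos(19°) = 2444 km.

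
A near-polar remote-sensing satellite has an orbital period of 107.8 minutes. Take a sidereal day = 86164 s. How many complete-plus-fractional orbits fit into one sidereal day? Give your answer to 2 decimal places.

13.32

T = 107.8 min = 6468.0 s.
Orbits per sidereal day = 86164 / 6468.0 = 13.322.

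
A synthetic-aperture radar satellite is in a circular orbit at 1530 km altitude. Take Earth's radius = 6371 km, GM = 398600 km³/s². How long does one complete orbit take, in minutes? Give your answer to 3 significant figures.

116 min

Semi-major axis a = 6371 + 1530 = 7901 km. Period T = 2π√(a³/μ) = 2π√(7901³/398600) = 6989.3 s = 116.49 min.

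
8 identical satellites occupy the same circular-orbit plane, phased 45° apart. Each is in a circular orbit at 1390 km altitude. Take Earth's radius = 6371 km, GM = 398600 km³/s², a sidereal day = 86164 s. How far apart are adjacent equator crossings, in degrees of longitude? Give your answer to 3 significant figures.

3.55°

Semi-major axis a = 6371 + 1390 = 7761 km. Period T = 2π√(a³/μ) = 2π√(7761³/398600) = 6804.4 s = 113.41 min.
Single-satellite node shift = (6804.4/86164) × 360° = 28.43°.
With 8 satellites evenly phased, successive equator crossings are 28.43/8 = 3.554° apart.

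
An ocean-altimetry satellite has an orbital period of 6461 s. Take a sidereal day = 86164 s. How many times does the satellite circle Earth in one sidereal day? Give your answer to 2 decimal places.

13.34

Orbits per sidereal day = 86164 / 6461.0 = 13.336.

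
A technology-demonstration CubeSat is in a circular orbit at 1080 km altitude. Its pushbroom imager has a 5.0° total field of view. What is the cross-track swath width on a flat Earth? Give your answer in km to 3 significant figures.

Half-angle = 5.0°/2 = 2.5°.
Swath width ≈ 2h·tan(θ/2) = 2 × 1080 × tan(2.5°) = 94.3 km.

94.3 km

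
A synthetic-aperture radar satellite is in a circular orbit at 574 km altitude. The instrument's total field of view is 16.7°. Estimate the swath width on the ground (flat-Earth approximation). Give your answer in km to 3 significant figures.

168 km

Half-angle = 16.7°/2 = 8.35°.
Swath width ≈ 2h·tan(θ/2) = 2 × 574 × tan(8.35°) = 168.5 km.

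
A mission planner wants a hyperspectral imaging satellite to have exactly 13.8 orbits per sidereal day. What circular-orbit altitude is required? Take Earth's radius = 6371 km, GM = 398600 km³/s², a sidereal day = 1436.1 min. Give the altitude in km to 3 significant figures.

958 km

Required period T = 86166 / 13.8 = 6243.9 s.
From T = 2π√(a³/μ): a = (μ T²/4π²)^(1/3) = (398600 × 6243.9² / 4π²)^(1/3) = 7329 km.
Altitude h = a − R = 7329 − 6371 = 958 km.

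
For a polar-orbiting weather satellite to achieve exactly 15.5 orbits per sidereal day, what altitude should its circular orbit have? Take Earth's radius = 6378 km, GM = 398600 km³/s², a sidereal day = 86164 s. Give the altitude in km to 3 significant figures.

Required period T = 86164 / 15.5 = 5559.0 s.
From T = 2π√(a³/μ): a = (μ T²/4π²)^(1/3) = (398600 × 5559.0² / 4π²)^(1/3) = 6782 km.
Altitude h = a − R = 6782 − 6378 = 404 km.

404 km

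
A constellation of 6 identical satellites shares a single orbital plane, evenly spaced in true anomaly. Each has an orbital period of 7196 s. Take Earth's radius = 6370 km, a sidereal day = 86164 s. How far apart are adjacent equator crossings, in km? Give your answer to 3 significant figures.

557 km

Single-satellite node shift = (7196.0/86164) × 360° = 30.07°.
With 6 satellites evenly phased, successive equator crossings are 30.07/6 = 5.011° apart.
That is 5.011 × 111.2 = 557 km at the equator.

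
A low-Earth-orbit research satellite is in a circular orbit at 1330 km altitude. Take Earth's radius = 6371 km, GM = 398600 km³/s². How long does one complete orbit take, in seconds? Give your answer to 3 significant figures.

Semi-major axis a = 6371 + 1330 = 7701 km. Period T = 2π√(a³/μ) = 2π√(7701³/398600) = 6725.6 s = 112.09 min.

6730 seconds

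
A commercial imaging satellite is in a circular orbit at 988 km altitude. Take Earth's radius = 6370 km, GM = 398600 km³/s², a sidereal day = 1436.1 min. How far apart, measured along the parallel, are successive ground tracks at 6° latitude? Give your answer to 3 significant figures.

2900 km

Semi-major axis a = 6370 + 988 = 7358 km. Period T = 2π√(a³/μ) = 2π√(7358³/398600) = 6281.3 s = 104.69 min.
Node shift per orbit = (6281.3/86166) × 360° = 26.24°.
Equatorial spacing = 26.24 × 111.2 km/° = 2918 km.
At 6° latitude, spacing = 2918 × cos(6°) = 2902 km.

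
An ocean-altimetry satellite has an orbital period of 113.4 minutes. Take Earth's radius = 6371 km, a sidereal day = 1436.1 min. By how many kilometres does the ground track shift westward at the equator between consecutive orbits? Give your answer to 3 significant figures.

3160 km

T = 113.4 min = 6804.0 s.
During one orbit Earth rotates (6804.0 / 86166) × 360° = 28.43°.
At the equator that is 28.43° × (2π·6371/360) km/° = 28.43 × 111.2 = 3161 km.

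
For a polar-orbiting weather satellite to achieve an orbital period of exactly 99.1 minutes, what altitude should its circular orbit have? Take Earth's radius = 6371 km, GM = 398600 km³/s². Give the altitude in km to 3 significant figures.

T = 99.1 min = 5946.0 s.
From T = 2π√(a³/μ): a = (μ T²/4π²)^(1/3) = (398600 × 5946.0² / 4π²)^(1/3) = 7094 km.
Altitude h = a − R = 7094 − 6371 = 723 km.

723 km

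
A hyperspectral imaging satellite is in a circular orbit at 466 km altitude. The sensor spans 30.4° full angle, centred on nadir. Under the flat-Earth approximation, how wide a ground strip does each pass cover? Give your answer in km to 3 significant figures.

Half-angle = 30.4°/2 = 15.2°.
Swath width ≈ 2h·tan(θ/2) = 2 × 466 × tan(15.2°) = 253.2 km.

253 km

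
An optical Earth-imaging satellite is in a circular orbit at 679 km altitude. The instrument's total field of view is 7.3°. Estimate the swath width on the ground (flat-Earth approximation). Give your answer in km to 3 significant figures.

Half-angle = 7.3°/2 = 3.65°.
Swath width ≈ 2h·tan(θ/2) = 2 × 679 × tan(3.65°) = 86.6 km.

86.6 km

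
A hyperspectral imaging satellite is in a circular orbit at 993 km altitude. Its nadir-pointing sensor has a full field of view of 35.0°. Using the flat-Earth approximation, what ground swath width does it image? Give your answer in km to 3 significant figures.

626 km

Half-angle = 35.0°/2 = 17.5°.
Swath width ≈ 2h·tan(θ/2) = 2 × 993 × tan(17.5°) = 626.2 km.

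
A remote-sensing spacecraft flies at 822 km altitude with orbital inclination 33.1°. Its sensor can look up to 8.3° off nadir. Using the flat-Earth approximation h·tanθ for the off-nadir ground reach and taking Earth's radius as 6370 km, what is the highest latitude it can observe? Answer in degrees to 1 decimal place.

For a prograde orbit the ground track reaches latitude ±i = ±33.1°.
Sensor half-swath on the ground ≈ 822·tan(8.3°) = 120 km = 1.08° of latitude.
Maximum observable latitude ≈ 33.1 + 1.08 = 34.2°.

34.2°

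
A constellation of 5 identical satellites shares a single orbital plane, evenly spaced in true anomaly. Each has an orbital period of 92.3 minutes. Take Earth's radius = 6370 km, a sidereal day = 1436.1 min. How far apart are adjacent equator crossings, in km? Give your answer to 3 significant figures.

514 km

T = 92.3 min = 5538.0 s.
Single-satellite node shift = (5538.0/86166) × 360° = 23.14°.
With 5 satellites evenly phased, successive equator crossings are 23.14/5 = 4.628° apart.
That is 4.628 × 111.2 = 514 km at the equator.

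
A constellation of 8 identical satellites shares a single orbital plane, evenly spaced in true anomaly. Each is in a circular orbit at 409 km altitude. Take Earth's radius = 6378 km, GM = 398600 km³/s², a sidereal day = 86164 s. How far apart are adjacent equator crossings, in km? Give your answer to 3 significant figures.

Semi-major axis a = 6378 + 409 = 6787 km. Period T = 2π√(a³/μ) = 2π√(6787³/398600) = 5564.5 s = 92.74 min.
Single-satellite node shift = (5564.5/86164) × 360° = 23.25°.
With 8 satellites evenly phased, successive equator crossings are 23.25/8 = 2.906° apart.
That is 2.906 × 111.3 = 324 km at the equator.

324 km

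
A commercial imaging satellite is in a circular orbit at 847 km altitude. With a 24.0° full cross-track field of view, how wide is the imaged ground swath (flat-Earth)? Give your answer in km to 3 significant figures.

360 km

Half-angle = 24.0°/2 = 12°.
Swath width ≈ 2h·tan(θ/2) = 2 × 847 × tan(12°) = 360.1 km.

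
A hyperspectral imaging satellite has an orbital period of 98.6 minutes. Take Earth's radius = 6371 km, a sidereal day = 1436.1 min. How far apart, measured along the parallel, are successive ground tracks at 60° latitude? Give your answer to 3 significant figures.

T = 98.6 min = 5916.0 s.
Node shift per orbit = (5916.0/86166) × 360° = 24.72°.
Equatorial spacing = 24.72 × 111.2 km/° = 2748 km.
At 60° latitude, spacing = 2748 × cos(60°) = 1374 km.

1370 km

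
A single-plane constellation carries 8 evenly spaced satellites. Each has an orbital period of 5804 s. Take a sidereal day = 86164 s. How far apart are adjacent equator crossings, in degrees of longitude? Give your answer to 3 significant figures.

Single-satellite node shift = (5804.0/86164) × 360° = 24.25°.
With 8 satellites evenly phased, successive equator crossings are 24.25/8 = 3.031° apart.

3.03°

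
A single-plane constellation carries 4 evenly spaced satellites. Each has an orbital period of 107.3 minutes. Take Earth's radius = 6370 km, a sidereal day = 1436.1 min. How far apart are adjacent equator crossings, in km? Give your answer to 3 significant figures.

748 km

T = 107.3 min = 6438.0 s.
Single-satellite node shift = (6438.0/86166) × 360° = 26.90°.
With 4 satellites evenly phased, successive equator crossings are 26.90/4 = 6.724° apart.
That is 6.724 × 111.2 = 748 km at the equator.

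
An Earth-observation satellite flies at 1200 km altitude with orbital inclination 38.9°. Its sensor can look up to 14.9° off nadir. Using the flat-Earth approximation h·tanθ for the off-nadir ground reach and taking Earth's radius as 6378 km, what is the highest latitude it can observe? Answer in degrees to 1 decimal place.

41.8°

For a prograde orbit the ground track reaches latitude ±i = ±38.9°.
Sensor half-swath on the ground ≈ 1200·tan(14.9°) = 319 km = 2.87° of latitude.
Maximum observable latitude ≈ 38.9 + 2.87 = 41.8°.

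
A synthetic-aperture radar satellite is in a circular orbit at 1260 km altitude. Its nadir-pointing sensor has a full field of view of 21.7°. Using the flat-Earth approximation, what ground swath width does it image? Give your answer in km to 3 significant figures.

Half-angle = 21.7°/2 = 10.85°.
Swath width ≈ 2h·tan(θ/2) = 2 × 1260 × tan(10.85°) = 483.0 km.

483 km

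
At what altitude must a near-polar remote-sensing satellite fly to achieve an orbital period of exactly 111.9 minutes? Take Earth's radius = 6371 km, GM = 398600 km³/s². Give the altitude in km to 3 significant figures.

1320 km

T = 111.9 min = 6714.0 s.
From T = 2π√(a³/μ): a = (μ T²/4π²)^(1/3) = (398600 × 6714.0² / 4π²)^(1/3) = 7692 km.
Altitude h = a − R = 7692 − 6371 = 1321 km.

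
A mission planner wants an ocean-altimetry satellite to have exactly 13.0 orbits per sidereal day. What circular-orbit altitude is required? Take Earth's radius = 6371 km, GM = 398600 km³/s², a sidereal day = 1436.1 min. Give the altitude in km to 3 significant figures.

1260 km

Required period T = 86166 / 13.0 = 6628.2 s.
From T = 2π√(a³/μ): a = (μ T²/4π²)^(1/3) = (398600 × 6628.2² / 4π²)^(1/3) = 7626 km.
Altitude h = a − R = 7626 − 6371 = 1255 km.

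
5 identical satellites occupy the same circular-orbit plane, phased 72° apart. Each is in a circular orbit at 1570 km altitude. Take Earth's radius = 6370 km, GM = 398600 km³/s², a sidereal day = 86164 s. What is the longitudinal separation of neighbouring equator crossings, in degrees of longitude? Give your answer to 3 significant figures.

5.88°

Semi-major axis a = 6370 + 1570 = 7940 km. Period T = 2π√(a³/μ) = 2π√(7940³/398600) = 7041.1 s = 117.35 min.
Single-satellite node shift = (7041.1/86164) × 360° = 29.42°.
With 5 satellites evenly phased, successive equator crossings are 29.42/5 = 5.884° apart.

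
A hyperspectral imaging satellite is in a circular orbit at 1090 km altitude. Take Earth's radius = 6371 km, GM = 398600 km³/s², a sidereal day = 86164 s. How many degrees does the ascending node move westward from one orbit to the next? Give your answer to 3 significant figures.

26.8°

Semi-major axis a = 6371 + 1090 = 7461 km. Period T = 2π√(a³/μ) = 2π√(7461³/398600) = 6413.7 s = 106.89 min.
During one orbit Earth rotates (6413.7 / 86164) × 360° = 26.80°.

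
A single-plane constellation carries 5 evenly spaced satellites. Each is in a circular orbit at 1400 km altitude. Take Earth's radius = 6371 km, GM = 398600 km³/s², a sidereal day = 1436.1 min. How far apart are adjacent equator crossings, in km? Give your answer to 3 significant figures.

Semi-major axis a = 6371 + 1400 = 7771 km. Period T = 2π√(a³/μ) = 2π√(7771³/398600) = 6817.5 s = 113.63 min.
Single-satellite node shift = (6817.5/86166) × 360° = 28.48°.
With 5 satellites evenly phased, successive equator crossings are 28.48/5 = 5.697° apart.
That is 5.697 × 111.2 = 633 km at the equator.

633 km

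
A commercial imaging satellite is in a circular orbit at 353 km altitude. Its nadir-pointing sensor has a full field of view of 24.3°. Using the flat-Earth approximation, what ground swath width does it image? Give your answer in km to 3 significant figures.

152 km

Half-angle = 24.3°/2 = 12.15°.
Swath width ≈ 2h·tan(θ/2) = 2 × 353 × tan(12.15°) = 152.0 km.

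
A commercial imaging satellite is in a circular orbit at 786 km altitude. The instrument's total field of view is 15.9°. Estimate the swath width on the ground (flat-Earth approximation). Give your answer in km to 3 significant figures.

220 km

Half-angle = 15.9°/2 = 7.95°.
Swath width ≈ 2h·tan(θ/2) = 2 × 786 × tan(7.95°) = 219.5 km.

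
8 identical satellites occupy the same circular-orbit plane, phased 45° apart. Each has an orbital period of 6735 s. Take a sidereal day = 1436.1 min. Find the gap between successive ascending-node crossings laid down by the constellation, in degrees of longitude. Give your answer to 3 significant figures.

3.52°

Single-satellite node shift = (6735.0/86166) × 360° = 28.14°.
With 8 satellites evenly phased, successive equator crossings are 28.14/8 = 3.517° apart.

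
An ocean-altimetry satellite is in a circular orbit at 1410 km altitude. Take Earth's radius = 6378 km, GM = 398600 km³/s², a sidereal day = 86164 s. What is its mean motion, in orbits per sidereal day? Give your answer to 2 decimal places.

Semi-major axis a = 6378 + 1410 = 7788 km. Period T = 2π√(a³/μ) = 2π√(7788³/398600) = 6839.9 s = 114.00 min.
Orbits per sidereal day = 86164 / 6839.9 = 12.597.

12.60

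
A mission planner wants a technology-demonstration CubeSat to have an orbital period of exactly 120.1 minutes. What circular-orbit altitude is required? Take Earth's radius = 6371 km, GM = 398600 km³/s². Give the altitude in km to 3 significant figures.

1690 km

T = 120.1 min = 7206.0 s.
From T = 2π√(a³/μ): a = (μ T²/4π²)^(1/3) = (398600 × 7206.0² / 4π²)^(1/3) = 8063 km.
Altitude h = a − R = 8063 − 6371 = 1692 km.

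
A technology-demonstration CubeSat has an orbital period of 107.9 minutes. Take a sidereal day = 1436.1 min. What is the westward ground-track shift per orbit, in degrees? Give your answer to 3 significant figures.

T = 107.9 min = 6474.0 s.
During one orbit Earth rotates (6474.0 / 86166) × 360° = 27.05°.

27.0°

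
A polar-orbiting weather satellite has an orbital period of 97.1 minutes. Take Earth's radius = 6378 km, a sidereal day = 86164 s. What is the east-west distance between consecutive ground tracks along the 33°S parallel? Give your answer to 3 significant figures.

T = 97.1 min = 5826.0 s.
Node shift per orbit = (5826.0/86164) × 360° = 24.34°.
Equatorial spacing = 24.34 × 111.3 km/° = 2710 km.
At 33° latitude, spacing = 2710 × cos(33°) = 2272 km.

2270 km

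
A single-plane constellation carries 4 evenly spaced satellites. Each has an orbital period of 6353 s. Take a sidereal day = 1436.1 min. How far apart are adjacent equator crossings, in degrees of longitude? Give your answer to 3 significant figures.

Single-satellite node shift = (6353.0/86166) × 360° = 26.54°.
With 4 satellites evenly phased, successive equator crossings are 26.54/4 = 6.636° apart.

6.64°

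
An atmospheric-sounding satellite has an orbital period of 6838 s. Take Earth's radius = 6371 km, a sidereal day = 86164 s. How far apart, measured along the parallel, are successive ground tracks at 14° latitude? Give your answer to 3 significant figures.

3080 km

Node shift per orbit = (6838.0/86164) × 360° = 28.57°.
Equatorial spacing = 28.57 × 111.2 km/° = 3177 km.
At 14° latitude, spacing = 3177 × cos(14°) = 3082 km.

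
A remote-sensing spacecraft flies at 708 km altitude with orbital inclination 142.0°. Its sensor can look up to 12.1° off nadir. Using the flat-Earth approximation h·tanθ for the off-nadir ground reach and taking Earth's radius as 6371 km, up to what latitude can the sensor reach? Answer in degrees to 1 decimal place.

Retrograde orbit: the ground track reaches ±(180° − i) = ±(180 − 142.0) = ±38.0°.
Sensor half-swath on the ground ≈ 708·tan(12.1°) = 152 km = 1.37° of latitude.
Maximum observable latitude ≈ 38.0 + 1.37 = 39.4°.

39.4°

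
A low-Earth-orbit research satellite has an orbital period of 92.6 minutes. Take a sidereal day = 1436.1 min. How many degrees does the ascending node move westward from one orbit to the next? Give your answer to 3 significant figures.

23.2°

T = 92.6 min = 5556.0 s.
During one orbit Earth rotates (5556.0 / 86166) × 360° = 23.21°.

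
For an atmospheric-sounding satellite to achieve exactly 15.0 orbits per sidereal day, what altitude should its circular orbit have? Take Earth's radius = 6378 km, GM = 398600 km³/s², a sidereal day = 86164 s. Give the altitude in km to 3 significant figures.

554 km

Required period T = 86164 / 15.0 = 5744.3 s.
From T = 2π√(a³/μ): a = (μ T²/4π²)^(1/3) = (398600 × 5744.3² / 4π²)^(1/3) = 6932 km.
Altitude h = a − R = 6932 − 6378 = 554 km.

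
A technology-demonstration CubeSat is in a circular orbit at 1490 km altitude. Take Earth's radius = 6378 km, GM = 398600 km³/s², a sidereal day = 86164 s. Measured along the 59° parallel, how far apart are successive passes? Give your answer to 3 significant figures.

1660 km

Semi-major axis a = 6378 + 1490 = 7868 km. Period T = 2π√(a³/μ) = 2π√(7868³/398600) = 6945.6 s = 115.76 min.
Node shift per orbit = (6945.6/86164) × 360° = 29.02°.
Equatorial spacing = 29.02 × 111.3 km/° = 3230 km.
At 59° latitude, spacing = 3230 × cos(59°) = 1664 km.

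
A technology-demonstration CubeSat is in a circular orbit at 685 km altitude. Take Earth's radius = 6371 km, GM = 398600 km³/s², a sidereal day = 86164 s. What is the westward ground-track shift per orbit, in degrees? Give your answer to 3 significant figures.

24.6°

Semi-major axis a = 6371 + 685 = 7056 km. Period T = 2π√(a³/μ) = 2π√(7056³/398600) = 5898.6 s = 98.31 min.
During one orbit Earth rotates (5898.6 / 86164) × 360° = 24.64°.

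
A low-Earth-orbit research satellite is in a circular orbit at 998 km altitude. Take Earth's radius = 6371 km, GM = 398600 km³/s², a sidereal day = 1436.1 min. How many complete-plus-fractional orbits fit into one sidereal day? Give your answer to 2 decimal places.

Semi-major axis a = 6371 + 998 = 7369 km. Period T = 2π√(a³/μ) = 2π√(7369³/398600) = 6295.4 s = 104.92 min.
Orbits per sidereal day = 86166 / 6295.4 = 13.687.

13.69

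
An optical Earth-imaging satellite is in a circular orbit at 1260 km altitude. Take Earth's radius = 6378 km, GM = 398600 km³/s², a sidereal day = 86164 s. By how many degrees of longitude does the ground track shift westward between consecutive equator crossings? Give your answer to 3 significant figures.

27.8°

Semi-major axis a = 6378 + 1260 = 7638 km. Period T = 2π√(a³/μ) = 2π√(7638³/398600) = 6643.3 s = 110.72 min.
During one orbit Earth rotates (6643.3 / 86164) × 360° = 27.76°.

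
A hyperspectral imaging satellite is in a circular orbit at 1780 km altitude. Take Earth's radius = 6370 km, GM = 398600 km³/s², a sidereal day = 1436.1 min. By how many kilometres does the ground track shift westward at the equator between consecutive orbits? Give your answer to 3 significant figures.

Semi-major axis a = 6370 + 1780 = 8150 km. Period T = 2π√(a³/μ) = 2π√(8150³/398600) = 7322.3 s = 122.04 min.
During one orbit Earth rotates (7322.3 / 86166) × 360° = 30.59°.
At the equator that is 30.59° × (2π·6370/360) km/° = 30.59 × 111.2 = 3401 km.

3400 km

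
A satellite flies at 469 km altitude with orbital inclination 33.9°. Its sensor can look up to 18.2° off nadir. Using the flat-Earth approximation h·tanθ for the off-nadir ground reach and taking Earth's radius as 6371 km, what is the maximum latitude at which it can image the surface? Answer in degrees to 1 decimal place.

For a prograde orbit the ground track reaches latitude ±i = ±33.9°.
Sensor half-swath on the ground ≈ 469·tan(18.2°) = 154 km = 1.39° of latitude.
Maximum observable latitude ≈ 33.9 + 1.39 = 35.3°.

35.3°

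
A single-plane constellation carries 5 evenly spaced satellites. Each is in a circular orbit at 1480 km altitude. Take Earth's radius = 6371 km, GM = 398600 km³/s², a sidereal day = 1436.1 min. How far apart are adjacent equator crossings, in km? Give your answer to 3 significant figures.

643 km

Semi-major axis a = 6371 + 1480 = 7851 km. Period T = 2π√(a³/μ) = 2π√(7851³/398600) = 6923.1 s = 115.38 min.
Single-satellite node shift = (6923.1/86166) × 360° = 28.92°.
With 5 satellites evenly phased, successive equator crossings are 28.92/5 = 5.785° apart.
That is 5.785 × 111.2 = 643 km at the equator.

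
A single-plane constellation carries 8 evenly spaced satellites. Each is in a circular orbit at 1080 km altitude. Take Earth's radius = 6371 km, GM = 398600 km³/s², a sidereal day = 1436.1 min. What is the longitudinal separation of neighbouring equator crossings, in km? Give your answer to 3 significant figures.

Semi-major axis a = 6371 + 1080 = 7451 km. Period T = 2π√(a³/μ) = 2π√(7451³/398600) = 6400.8 s = 106.68 min.
Single-satellite node shift = (6400.8/86166) × 360° = 26.74°.
With 8 satellites evenly phased, successive equator crossings are 26.74/8 = 3.343° apart.
That is 3.343 × 111.2 = 372 km at the equator.

372 km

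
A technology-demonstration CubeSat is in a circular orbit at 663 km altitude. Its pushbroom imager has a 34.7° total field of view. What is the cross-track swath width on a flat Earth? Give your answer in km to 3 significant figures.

414 km

Half-angle = 34.7°/2 = 17.35°.
Swath width ≈ 2h·tan(θ/2) = 2 × 663 × tan(17.35°) = 414.3 km.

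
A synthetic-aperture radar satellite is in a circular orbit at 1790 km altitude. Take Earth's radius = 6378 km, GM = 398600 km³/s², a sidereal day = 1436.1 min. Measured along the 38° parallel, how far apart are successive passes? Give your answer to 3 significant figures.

2690 km

Semi-major axis a = 6378 + 1790 = 8168 km. Period T = 2π√(a³/μ) = 2π√(8168³/398600) = 7346.6 s = 122.44 min.
Node shift per orbit = (7346.6/86166) × 360° = 30.69°.
Equatorial spacing = 30.69 × 111.3 km/° = 3417 km.
At 38° latitude, spacing = 3417 × cos(38°) = 2692 km.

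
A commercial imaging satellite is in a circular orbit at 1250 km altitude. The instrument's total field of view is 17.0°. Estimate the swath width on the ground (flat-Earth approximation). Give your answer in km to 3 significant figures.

Half-angle = 17.0°/2 = 8.5°.
Swath width ≈ 2h·tan(θ/2) = 2 × 1250 × tan(8.5°) = 373.6 km.

374 km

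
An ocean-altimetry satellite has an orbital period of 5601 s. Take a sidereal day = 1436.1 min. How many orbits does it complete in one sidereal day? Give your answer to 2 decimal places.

Orbits per sidereal day = 86166 / 5601.0 = 15.384.

15.38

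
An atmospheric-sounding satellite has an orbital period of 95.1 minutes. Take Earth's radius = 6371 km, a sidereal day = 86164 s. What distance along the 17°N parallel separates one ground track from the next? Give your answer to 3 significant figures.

2540 km

T = 95.1 min = 5706.0 s.
Node shift per orbit = (5706.0/86164) × 360° = 23.84°.
Equatorial spacing = 23.84 × 111.2 km/° = 2651 km.
At 17° latitude, spacing = 2651 × cos(17°) = 2535 km.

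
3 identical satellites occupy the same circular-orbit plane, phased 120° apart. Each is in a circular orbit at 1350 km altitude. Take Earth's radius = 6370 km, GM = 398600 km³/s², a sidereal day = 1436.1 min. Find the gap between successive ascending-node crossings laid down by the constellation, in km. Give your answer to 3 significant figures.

Semi-major axis a = 6370 + 1350 = 7720 km. Period T = 2π√(a³/μ) = 2π√(7720³/398600) = 6750.5 s = 112.51 min.
Single-satellite node shift = (6750.5/86166) × 360° = 28.20°.
With 3 satellites evenly phased, successive equator crossings are 28.20/3 = 9.401° apart.
That is 9.401 × 111.2 = 1045 km at the equator.

1050 km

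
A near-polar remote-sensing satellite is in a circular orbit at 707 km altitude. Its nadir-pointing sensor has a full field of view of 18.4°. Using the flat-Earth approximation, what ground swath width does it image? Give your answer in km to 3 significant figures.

229 km

Half-angle = 18.4°/2 = 9.2°.
Swath width ≈ 2h·tan(θ/2) = 2 × 707 × tan(9.2°) = 229.0 km.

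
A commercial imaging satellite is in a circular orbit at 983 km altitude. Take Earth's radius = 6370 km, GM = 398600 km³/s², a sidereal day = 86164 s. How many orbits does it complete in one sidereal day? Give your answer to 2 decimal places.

13.73

Semi-major axis a = 6370 + 983 = 7353 km. Period T = 2π√(a³/μ) = 2π√(7353³/398600) = 6274.9 s = 104.58 min.
Orbits per sidereal day = 86164 / 6274.9 = 13.731.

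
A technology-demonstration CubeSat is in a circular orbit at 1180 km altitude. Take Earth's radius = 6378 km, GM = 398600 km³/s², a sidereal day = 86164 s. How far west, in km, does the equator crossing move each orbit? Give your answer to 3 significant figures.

3040 km

Semi-major axis a = 6378 + 1180 = 7558 km. Period T = 2π√(a³/μ) = 2π√(7558³/398600) = 6539.2 s = 108.99 min.
During one orbit Earth rotates (6539.2 / 86164) × 360° = 27.32°.
At the equator that is 27.32° × (2π·6378/360) km/° = 27.32 × 111.3 = 3041 km.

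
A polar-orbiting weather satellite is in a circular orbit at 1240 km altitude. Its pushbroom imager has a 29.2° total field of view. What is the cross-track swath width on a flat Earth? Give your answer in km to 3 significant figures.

646 km

Half-angle = 29.2°/2 = 14.6°.
Swath width ≈ 2h·tan(θ/2) = 2 × 1240 × tan(14.6°) = 646.0 km.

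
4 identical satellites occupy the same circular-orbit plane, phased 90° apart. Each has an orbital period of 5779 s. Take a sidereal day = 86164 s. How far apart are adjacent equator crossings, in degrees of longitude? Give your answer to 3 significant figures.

Single-satellite node shift = (5779.0/86164) × 360° = 24.15°.
With 4 satellites evenly phased, successive equator crossings are 24.15/4 = 6.036° apart.

6.04°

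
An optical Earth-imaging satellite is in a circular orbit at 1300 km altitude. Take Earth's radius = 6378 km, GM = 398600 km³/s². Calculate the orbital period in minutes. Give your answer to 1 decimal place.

Semi-major axis a = 6378 + 1300 = 7678 km. Period T = 2π√(a³/μ) = 2π√(7678³/398600) = 6695.5 s = 111.59 min.

111.6 min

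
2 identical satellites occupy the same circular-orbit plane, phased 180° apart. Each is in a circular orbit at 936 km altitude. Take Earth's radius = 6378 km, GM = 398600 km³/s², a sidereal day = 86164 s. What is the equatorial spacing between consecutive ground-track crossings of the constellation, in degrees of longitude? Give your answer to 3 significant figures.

13.0°

Semi-major axis a = 6378 + 936 = 7314 km. Period T = 2π√(a³/μ) = 2π√(7314³/398600) = 6225.1 s = 103.75 min.
Single-satellite node shift = (6225.1/86164) × 360° = 26.01°.
With 2 satellites evenly phased, successive equator crossings are 26.01/2 = 13.004° apart.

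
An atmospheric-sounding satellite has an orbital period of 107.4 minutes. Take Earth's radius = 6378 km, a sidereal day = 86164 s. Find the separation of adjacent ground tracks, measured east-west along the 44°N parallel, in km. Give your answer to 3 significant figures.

2160 km

T = 107.4 min = 6444.0 s.
Node shift per orbit = (6444.0/86164) × 360° = 26.92°.
Equatorial spacing = 26.92 × 111.3 km/° = 2997 km.
At 44° latitude, spacing = 2997 × cos(44°) = 2156 km.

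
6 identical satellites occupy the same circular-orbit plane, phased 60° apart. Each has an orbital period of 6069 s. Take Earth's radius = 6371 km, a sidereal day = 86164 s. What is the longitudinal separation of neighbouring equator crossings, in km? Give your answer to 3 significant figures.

470 km

Single-satellite node shift = (6069.0/86164) × 360° = 25.36°.
With 6 satellites evenly phased, successive equator crossings are 25.36/6 = 4.226° apart.
That is 4.226 × 111.2 = 470 km at the equator.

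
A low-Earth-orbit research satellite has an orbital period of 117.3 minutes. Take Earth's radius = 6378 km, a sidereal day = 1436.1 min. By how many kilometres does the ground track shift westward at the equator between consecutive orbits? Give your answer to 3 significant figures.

T = 117.3 min = 7038.0 s.
During one orbit Earth rotates (7038.0 / 86166) × 360° = 29.40°.
At the equator that is 29.40° × (2π·6378/360) km/° = 29.40 × 111.3 = 3273 km.

3270 km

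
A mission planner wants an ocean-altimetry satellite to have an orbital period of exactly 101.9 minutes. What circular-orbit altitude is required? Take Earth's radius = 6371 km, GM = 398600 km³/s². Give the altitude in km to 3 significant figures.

856 km

T = 101.9 min = 6114.0 s.
From T = 2π√(a³/μ): a = (μ T²/4π²)^(1/3) = (398600 × 6114.0² / 4π²)^(1/3) = 7227 km.
Altitude h = a − R = 7227 − 6371 = 856 km.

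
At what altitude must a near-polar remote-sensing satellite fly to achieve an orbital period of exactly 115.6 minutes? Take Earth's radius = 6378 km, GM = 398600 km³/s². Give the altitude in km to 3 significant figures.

T = 115.6 min = 6936.0 s.
From T = 2π√(a³/μ): a = (μ T²/4π²)^(1/3) = (398600 × 6936.0² / 4π²)^(1/3) = 7861 km.
Altitude h = a − R = 7861 − 6378 = 1483 km.

1480 km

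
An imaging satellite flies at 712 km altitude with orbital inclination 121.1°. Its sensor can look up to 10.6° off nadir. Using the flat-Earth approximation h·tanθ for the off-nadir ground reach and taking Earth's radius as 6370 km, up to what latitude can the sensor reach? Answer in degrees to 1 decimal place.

60.1°

Retrograde orbit: the ground track reaches ±(180° − i) = ±(180 − 121.1) = ±58.9°.
Sensor half-swath on the ground ≈ 712·tan(10.6°) = 133 km = 1.20° of latitude.
Maximum observable latitude ≈ 58.9 + 1.20 = 60.1°.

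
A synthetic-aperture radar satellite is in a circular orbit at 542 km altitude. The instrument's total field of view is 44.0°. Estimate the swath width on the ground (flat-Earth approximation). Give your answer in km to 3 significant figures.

Half-angle = 44.0°/2 = 22°.
Swath width ≈ 2h·tan(θ/2) = 2 × 542 × tan(22°) = 438.0 km.

438 km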